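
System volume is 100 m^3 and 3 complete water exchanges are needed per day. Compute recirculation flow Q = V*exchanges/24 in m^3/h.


Daily recirculation volume = 100 m^3 * 3 = 300 m^3/day
Flow rate Q = daily volume / 24 h = 300 / 24 = 12.5 m^3/h

12.5 m^3/h


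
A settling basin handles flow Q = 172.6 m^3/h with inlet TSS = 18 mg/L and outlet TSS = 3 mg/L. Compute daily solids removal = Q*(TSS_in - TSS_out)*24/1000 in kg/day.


Concentration drop: TSS_in - TSS_out = 18 - 3 = 15 mg/L
Hourly solids removed = Q * dTSS = 172.6 m^3/h * 15 mg/L = 2589 g/h  (m^3/h * mg/L = g/h)
Daily solids removed = 2589 * 24 = 62136 g/day
Convert g to kg: 62136 / 1000 = 62.136 kg/day

62.136 kg/day


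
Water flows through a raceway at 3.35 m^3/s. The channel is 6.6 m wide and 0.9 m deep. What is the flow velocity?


Cross-sectional area = W * d = 6.6 * 0.9 = 5.94 m^2
Velocity = Q / A = 3.35 / 5.94 = 0.563973 m/s

0.563973 m/s


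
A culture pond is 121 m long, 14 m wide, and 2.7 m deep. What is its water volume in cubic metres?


Base area = L * W = 121 * 14 = 1694 m^2
Volume = area * depth = 1694 * 2.7 = 4573.8 m^3

4573.8 m^3


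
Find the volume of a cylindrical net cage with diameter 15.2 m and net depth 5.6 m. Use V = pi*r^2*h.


r = d/2 = 15.2/2 = 7.6 m
Base area = pi*r^2 = pi*7.6^2 = 181.45839 m^2
Volume = 181.45839 * 5.6 = 1016.17 m^3

1016.17 m^3


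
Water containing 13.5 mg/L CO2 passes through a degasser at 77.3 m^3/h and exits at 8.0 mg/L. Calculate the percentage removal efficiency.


CO2_out / CO2_in = 8.0 / 13.5 = 0.59259259
Fraction remaining = 0.59259259
efficiency = (1 - 0.59259259) * 100 = 40.7407 %

40.7407 %


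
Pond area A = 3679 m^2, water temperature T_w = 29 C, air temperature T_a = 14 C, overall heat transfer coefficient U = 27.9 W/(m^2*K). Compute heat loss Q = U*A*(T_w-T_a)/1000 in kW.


Temperature difference dT = 29 - 14 = 15 K
Heat loss (W) = U * A * dT = 27.9 * 3679 * 15 = 1539661.5 W
Convert to kW: 1539661.5 / 1000 = 1539.6615 kW

1539.6615 kW


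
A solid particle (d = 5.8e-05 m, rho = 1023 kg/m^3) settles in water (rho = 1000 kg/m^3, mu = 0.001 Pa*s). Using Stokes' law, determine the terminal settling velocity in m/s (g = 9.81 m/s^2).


Density difference: rho_p - rho_f = 1023 - 1000 = 23 kg/m^3
d^2 = (5.8e-05)^2 = 3.364e-09 m^2
Numerator = (rho_p - rho_f) * g * d^2 = 23 * 9.81 * 3.364e-09 = 7.5901932e-07
Denominator = 18 * mu = 18 * 0.001 = 0.018
v_s = 7.5901932e-07 / 0.018 = 4.21677e-05 m/s
Check: Re = rho_f * v_s * d / mu = 1000 * 4.21677e-05 * 5.8e-05 / 0.001 = 0.00245 < 1, so Stokes' law applies.

4.21677e-05 m/s


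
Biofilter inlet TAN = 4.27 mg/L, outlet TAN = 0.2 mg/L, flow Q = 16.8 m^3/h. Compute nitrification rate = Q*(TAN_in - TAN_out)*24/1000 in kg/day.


Concentration drop: TAN_in - TAN_out = 4.27 - 0.2 = 4.07 mg/L
Hourly TAN removed = Q * dTAN = 16.8 m^3/h * 4.07 mg/L = 68.376 g/h  (m^3/h * mg/L = g/h)
Daily TAN removed = 68.376 * 24 = 1641.024 g/day
Convert to kg/day: 1641.024 / 1000 = 1.641024 kg/day

1.641024 kg/day


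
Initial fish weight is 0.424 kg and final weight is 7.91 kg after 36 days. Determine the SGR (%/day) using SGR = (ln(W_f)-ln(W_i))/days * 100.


ln(W_f) = ln(7.91) = 2.0681278
ln(W_i) = ln(0.424) = -0.85802182
ln(W_f) - ln(W_i) = 2.0681278 - -0.85802182 = 2.9261496
SGR = 2.9261496 / 36 * 100 = 8.12819 %/day

8.12819 %/day


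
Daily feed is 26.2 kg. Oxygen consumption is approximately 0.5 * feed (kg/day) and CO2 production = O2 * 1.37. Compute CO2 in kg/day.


O2 = 26.2 * 0.5 = 13.1
CO2 = 13.1 * 1.37 = 17.947

17.947 kg/day


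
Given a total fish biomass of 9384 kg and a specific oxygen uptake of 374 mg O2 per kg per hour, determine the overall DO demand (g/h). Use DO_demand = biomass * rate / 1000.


Total O2 consumption (mg/h) = 9384 kg * 374 mg/(kg*h) = 3509616 mg/h
Convert to g/h: 3509616 / 1000 = 3509.616 g/h

3509.616 g/h


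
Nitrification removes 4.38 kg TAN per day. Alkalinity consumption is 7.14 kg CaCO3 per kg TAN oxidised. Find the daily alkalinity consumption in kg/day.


Alkalinity factor: 7.14 kg CaCO3 consumed per kg TAN nitrified
alk = 4.38 kg TAN * 7.14 = 31.2732 kg CaCO3/day

31.2732 kg CaCO3/day


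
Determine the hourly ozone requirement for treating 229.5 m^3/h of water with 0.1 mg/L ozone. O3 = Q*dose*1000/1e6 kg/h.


O3 demand (mg/h) = Q * dose * 1000 = 229.5 * 0.1 * 1000 = 22950 mg/h
Convert mg to kg: 22950 / 1e6 = 0.02295 kg/h

0.02295 kg/h


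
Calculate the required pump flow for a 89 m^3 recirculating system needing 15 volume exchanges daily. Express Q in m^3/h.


Daily recirculation volume = 89 m^3 * 15 = 1335 m^3/day
Flow rate Q = daily volume / 24 h = 1335 / 24 = 55.625 m^3/h

55.625 m^3/h


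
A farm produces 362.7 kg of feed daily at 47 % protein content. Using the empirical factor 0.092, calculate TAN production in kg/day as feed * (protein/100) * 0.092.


Protein in feed = 362.7 * 47/100 = 170.469 kg/day
TAN = protein * 0.092 = 170.469 * 0.092 = 15.683148 kg/day

15.683148 kg/day


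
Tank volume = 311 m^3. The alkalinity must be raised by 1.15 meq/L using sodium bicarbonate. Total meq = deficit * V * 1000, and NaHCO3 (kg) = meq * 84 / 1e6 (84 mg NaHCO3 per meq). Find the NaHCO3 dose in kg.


Tank volume in L = 311 m^3 * 1000 = 311000 L
Total meq required = 1.15 meq/L * 311000 L = 357650 meq
NaHCO3 mass = 357650 meq * 84 mg/meq / 1e6 = 30.0426 kg

30.0426 kg


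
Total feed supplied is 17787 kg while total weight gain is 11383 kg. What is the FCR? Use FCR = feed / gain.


FCR = feed consumed / weight gained
FCR = 17787 kg / 11383 kg = 1.56259

1.56259


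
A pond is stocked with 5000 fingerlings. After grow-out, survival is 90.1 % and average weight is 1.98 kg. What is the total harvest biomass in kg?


Survivors = 5000 * 90.1/100 = 4505 fish
Harvest biomass = survivors * W_f = 4505 * 1.98 = 8919.9 kg

8919.9 kg


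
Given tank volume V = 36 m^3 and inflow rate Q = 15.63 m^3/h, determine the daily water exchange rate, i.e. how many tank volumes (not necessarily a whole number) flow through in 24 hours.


Daily flow volume = 15.63 m^3/h * 24 h = 375.12 m^3/day
Exchanges = daily flow / tank volume = 375.12 / 36 = 10.42 exchanges/day

10.42 exchanges/day


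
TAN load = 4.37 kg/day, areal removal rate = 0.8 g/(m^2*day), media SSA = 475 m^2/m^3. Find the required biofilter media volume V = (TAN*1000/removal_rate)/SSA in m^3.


A = 4.37*1000 / 0.8 = 5462.5 m^2
V = 5462.5 / 475 = 11.5

11.5 m^3


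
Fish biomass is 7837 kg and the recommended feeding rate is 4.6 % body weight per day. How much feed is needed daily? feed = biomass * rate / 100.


Feeding rate fraction = 4.6% / 100 = 0.046
Daily feed = 7837 kg * 0.046 = 360.502 kg/day

360.502 kg/day


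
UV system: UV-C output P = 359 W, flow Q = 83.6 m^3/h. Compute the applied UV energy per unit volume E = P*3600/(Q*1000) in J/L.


Energy delivered per hour = 359 W * 3600 s = 1292400 J/h
Volume treated per hour = 83.6 m^3/h * 1000 = 83600 L/h
dose = 1292400 / 83600 = 15.4593 J/L

15.4593 J/L


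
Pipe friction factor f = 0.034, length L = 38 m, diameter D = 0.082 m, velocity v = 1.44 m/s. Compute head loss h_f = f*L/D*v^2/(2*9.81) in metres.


v^2 = 1.44^2 = 2.0736 m^2/s^2
L/D = 38/0.082 = 463.41463
h_f = f*(L/D)*v^2/(2g) = 0.034 * 463.41463 * 2.0736 / 19.62 = 1.66523 m

1.66523 m


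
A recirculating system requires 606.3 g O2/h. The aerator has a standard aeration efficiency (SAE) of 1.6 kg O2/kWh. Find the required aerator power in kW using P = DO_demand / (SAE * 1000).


SAE in g O2/kWh = 1.6 * 1000 = 1600 g/kWh
P = DO_demand / SAE_g = 606.3 / 1600 = 0.378937 kW

0.378937 kW


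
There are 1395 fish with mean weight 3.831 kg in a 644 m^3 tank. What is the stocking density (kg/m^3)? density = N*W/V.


Total biomass = 1395 fish * 3.831 kg = 5344.245 kg
Density = total biomass / volume = 5344.245 / 644 = 8.29852 kg/m^3

8.29852 kg/m^3


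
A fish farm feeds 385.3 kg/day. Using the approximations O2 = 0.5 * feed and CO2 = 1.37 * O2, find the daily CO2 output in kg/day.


O2 = 385.3 * 0.5 = 192.65
CO2 = 192.65 * 1.37 = 263.9305

263.9305 kg/day


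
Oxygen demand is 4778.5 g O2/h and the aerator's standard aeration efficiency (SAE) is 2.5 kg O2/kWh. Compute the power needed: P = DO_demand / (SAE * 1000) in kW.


SAE in g O2/kWh = 2.5 * 1000 = 2500 g/kWh
P = DO_demand / SAE_g = 4778.5 / 2500 = 1.9114 kW

1.9114 kW


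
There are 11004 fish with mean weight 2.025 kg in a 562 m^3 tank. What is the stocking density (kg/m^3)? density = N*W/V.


Total biomass = 11004 fish * 2.025 kg = 22283.1 kg
Density = total biomass / volume = 22283.1 / 562 = 39.6496 kg/m^3

39.6496 kg/m^3


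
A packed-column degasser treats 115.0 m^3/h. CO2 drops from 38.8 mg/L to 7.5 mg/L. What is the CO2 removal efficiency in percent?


CO2_out / CO2_in = 7.5 / 38.8 = 0.19329897
Fraction remaining = 0.19329897
efficiency = (1 - 0.19329897) * 100 = 80.6701 %

80.6701 %


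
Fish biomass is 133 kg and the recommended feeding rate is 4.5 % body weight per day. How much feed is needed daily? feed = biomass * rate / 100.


Feeding rate fraction = 4.5% / 100 = 0.045
Daily feed = 133 kg * 0.045 = 5.985 kg/day

5.985 kg/day


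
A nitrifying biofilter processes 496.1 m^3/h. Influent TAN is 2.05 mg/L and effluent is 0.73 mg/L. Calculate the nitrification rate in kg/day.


Concentration drop: TAN_in - TAN_out = 2.05 - 0.73 = 1.32 mg/L
Hourly TAN removed = Q * dTAN = 496.1 m^3/h * 1.32 mg/L = 654.852 g/h  (m^3/h * mg/L = g/h)
Daily TAN removed = 654.852 * 24 = 15716.448 g/day
Convert to kg/day: 15716.448 / 1000 = 15.716448 kg/day

15.716448 kg/day


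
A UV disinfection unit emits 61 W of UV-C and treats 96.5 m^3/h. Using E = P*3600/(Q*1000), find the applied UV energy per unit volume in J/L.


Energy delivered per hour = 61 W * 3600 s = 219600 J/h
Volume treated per hour = 96.5 m^3/h * 1000 = 96500 L/h
dose = 219600 / 96500 = 2.27565 J/L

2.27565 J/L


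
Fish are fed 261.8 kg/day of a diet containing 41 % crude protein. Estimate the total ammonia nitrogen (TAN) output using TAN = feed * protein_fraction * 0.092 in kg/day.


Protein in feed = 261.8 * 41/100 = 107.338 kg/day
TAN = protein * 0.092 = 107.338 * 0.092 = 9.875096 kg/day

9.875096 kg/day


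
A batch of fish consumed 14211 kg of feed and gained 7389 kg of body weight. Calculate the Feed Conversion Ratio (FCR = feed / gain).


FCR = feed consumed / weight gained
FCR = 14211 kg / 7389 kg = 1.92326

1.92326


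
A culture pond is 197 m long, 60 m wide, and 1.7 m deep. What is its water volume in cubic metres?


Base area = L * W = 197 * 60 = 11820 m^2
Volume = area * depth = 11820 * 1.7 = 20094 m^3

20094 m^3


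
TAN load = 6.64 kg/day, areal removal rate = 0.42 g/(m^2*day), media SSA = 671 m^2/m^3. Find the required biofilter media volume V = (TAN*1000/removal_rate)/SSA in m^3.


A = 6.64*1000 / 0.42 = 15809.524 m^2
V = 15809.524 / 671 = 23.5611

23.5611 m^3


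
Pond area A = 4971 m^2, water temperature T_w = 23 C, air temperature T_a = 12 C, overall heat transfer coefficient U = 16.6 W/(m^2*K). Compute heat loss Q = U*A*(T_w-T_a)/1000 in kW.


Temperature difference dT = 23 - 12 = 11 K
Heat loss (W) = U * A * dT = 16.6 * 4971 * 11 = 907704.6 W
Convert to kW: 907704.6 / 1000 = 907.7046 kW

907.7046 kW


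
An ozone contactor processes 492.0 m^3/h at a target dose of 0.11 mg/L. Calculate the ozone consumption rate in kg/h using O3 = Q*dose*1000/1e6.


O3 demand (mg/h) = Q * dose * 1000 = 492.0 * 0.11 * 1000 = 54120 mg/h
Convert mg to kg: 54120 / 1e6 = 0.05412 kg/h

0.05412 kg/h


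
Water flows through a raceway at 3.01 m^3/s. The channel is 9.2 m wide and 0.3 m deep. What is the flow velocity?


Cross-sectional area = W * d = 9.2 * 0.3 = 2.76 m^2
Velocity = Q / A = 3.01 / 2.76 = 1.09058 m/s

1.09058 m/s


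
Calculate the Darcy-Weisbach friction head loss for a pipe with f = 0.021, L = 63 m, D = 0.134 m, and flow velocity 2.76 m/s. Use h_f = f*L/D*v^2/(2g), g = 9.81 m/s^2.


v^2 = 2.76^2 = 7.6176 m^2/s^2
L/D = 63/0.134 = 470.14925
h_f = f*(L/D)*v^2/(2g) = 0.021 * 470.14925 * 7.6176 / 19.62 = 3.83331 m

3.83331 m


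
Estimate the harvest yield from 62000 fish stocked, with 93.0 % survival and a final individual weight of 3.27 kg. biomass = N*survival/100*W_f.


Survivors = 62000 * 93.0/100 = 57660 fish
Harvest biomass = survivors * W_f = 57660 * 3.27 = 188548.2 kg

188548.2 kg


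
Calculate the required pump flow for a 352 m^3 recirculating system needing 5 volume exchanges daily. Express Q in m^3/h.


Daily recirculation volume = 352 m^3 * 5 = 1760 m^3/day
Flow rate Q = daily volume / 24 h = 1760 / 24 = 73.3333 m^3/h

73.3333 m^3/h


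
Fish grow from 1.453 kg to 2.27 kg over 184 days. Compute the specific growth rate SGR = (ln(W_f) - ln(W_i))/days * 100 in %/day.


ln(W_f) = ln(2.27) = 0.81977983
ln(W_i) = ln(1.453) = 0.37363038
ln(W_f) - ln(W_i) = 0.81977983 - 0.37363038 = 0.44614945
SGR = 0.44614945 / 184 * 100 = 0.242473 %/day

0.242473 %/day


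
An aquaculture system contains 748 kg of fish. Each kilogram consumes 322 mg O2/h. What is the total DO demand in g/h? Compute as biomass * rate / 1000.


Total O2 consumption (mg/h) = 748 kg * 322 mg/(kg*h) = 240856 mg/h
Convert to g/h: 240856 / 1000 = 240.856 g/h

240.856 g/h


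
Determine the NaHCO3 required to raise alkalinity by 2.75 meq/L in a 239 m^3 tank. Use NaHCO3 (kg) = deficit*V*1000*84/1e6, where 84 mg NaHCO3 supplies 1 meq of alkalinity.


Tank volume in L = 239 m^3 * 1000 = 239000 L
Total meq required = 2.75 meq/L * 239000 L = 657250 meq
NaHCO3 mass = 657250 meq * 84 mg/meq / 1e6 = 55.209 kg

55.209 kg


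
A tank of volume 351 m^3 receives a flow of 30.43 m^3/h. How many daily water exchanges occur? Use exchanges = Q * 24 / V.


Daily flow volume = 30.43 m^3/h * 24 h = 730.32 m^3/day
Exchanges = daily flow / tank volume = 730.32 / 351 = 2.08068 exchanges/day

2.08068 exchanges/day


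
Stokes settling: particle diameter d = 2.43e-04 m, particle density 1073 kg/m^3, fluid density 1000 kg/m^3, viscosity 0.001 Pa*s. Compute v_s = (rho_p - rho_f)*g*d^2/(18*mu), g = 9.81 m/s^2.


Density difference: rho_p - rho_f = 1073 - 1000 = 73 kg/m^3
d^2 = (2.43e-04)^2 = 5.9049e-08 m^2
Numerator = (rho_p - rho_f) * g * d^2 = 73 * 9.81 * 5.9049e-08 = 4.228676e-05
Denominator = 18 * mu = 18 * 0.001 = 0.018
v_s = 4.228676e-05 / 0.018 = 0.00234926 m/s
Check: Re = rho_f * v_s * d / mu = 1000 * 0.00234926 * 2.43e-04 / 0.001 = 0.571 < 1, so Stokes' law applies.

0.00234926 m/s


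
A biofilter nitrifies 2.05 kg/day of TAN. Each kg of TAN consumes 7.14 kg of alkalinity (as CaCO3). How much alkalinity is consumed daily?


Alkalinity factor: 7.14 kg CaCO3 consumed per kg TAN nitrified
alk = 2.05 kg TAN * 7.14 = 14.637 kg CaCO3/day

14.637 kg CaCO3/day


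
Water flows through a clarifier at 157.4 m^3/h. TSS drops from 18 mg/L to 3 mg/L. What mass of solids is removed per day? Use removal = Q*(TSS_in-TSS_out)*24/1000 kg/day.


Concentration drop: TSS_in - TSS_out = 18 - 3 = 15 mg/L
Hourly solids removed = Q * dTSS = 157.4 m^3/h * 15 mg/L = 2361 g/h  (m^3/h * mg/L = g/h)
Daily solids removed = 2361 * 24 = 56664 g/day
Convert g to kg: 56664 / 1000 = 56.664 kg/day

56.664 kg/day


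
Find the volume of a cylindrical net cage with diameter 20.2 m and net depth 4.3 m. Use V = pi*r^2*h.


r = d/2 = 20.2/2 = 10.1 m
Base area = pi*r^2 = pi*10.1^2 = 320.47387 m^2
Volume = 320.47387 * 4.3 = 1378.04 m^3

1378.04 m^3


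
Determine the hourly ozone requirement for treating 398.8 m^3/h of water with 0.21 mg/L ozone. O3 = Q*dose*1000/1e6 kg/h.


O3 demand (mg/h) = Q * dose * 1000 = 398.8 * 0.21 * 1000 = 83748 mg/h
Convert mg to kg: 83748 / 1e6 = 0.083748 kg/h

0.083748 kg/h


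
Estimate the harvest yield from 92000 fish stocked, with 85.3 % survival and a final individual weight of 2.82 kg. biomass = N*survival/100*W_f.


Survivors = 92000 * 85.3/100 = 78476 fish
Harvest biomass = survivors * W_f = 78476 * 2.82 = 221302.32 kg

221302.32 kg


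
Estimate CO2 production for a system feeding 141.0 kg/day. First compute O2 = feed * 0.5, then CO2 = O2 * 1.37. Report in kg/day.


O2 = 141.0 * 0.5 = 70.5
CO2 = 70.5 * 1.37 = 96.585

96.585 kg/day


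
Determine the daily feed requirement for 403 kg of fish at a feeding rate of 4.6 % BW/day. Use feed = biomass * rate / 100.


Feeding rate fraction = 4.6% / 100 = 0.046
Daily feed = 403 kg * 0.046 = 18.538 kg/day

18.538 kg/day


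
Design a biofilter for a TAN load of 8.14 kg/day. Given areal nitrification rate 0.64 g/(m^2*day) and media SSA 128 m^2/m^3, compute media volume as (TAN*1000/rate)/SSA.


A = 8.14*1000 / 0.64 = 12718.75 m^2
V = 12718.75 / 128 = 99.3652

99.3652 m^3


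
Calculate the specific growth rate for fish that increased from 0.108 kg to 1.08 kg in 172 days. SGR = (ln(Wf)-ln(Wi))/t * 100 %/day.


ln(W_f) = ln(1.08) = 0.076961041
ln(W_i) = ln(0.108) = -2.2256241
ln(W_f) - ln(W_i) = 0.076961041 - -2.2256241 = 2.3025851
SGR = 2.3025851 / 172 * 100 = 1.33871 %/day

1.33871 %/day


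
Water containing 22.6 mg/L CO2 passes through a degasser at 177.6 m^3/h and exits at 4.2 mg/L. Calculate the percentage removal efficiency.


CO2_out / CO2_in = 4.2 / 22.6 = 0.18584071
Fraction remaining = 0.18584071
efficiency = (1 - 0.18584071) * 100 = 81.4159 %

81.4159 %


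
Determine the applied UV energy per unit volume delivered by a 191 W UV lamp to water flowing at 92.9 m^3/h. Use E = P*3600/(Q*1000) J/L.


Energy delivered per hour = 191 W * 3600 s = 687600 J/h
Volume treated per hour = 92.9 m^3/h * 1000 = 92900 L/h
dose = 687600 / 92900 = 7.40151 J/L

7.40151 J/L


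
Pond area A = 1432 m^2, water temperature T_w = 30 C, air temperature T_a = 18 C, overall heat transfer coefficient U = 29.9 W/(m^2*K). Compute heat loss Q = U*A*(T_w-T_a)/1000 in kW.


Temperature difference dT = 30 - 18 = 12 K
Heat loss (W) = U * A * dT = 29.9 * 1432 * 12 = 513801.6 W
Convert to kW: 513801.6 / 1000 = 513.8016 kW

513.8016 kW


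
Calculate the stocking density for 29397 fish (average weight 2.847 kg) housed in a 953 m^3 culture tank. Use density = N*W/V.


Total biomass = 29397 fish * 2.847 kg = 83693.259 kg
Density = total biomass / volume = 83693.259 / 953 = 87.8208 kg/m^3

87.8208 kg/m^3


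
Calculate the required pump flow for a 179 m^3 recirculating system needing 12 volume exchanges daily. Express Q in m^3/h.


Daily recirculation volume = 179 m^3 * 12 = 2148 m^3/day
Flow rate Q = daily volume / 24 h = 2148 / 24 = 89.5 m^3/h

89.5 m^3/h


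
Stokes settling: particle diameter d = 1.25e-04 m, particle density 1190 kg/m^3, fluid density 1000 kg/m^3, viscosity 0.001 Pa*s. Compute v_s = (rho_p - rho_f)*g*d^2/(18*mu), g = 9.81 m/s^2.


Density difference: rho_p - rho_f = 1190 - 1000 = 190 kg/m^3
d^2 = (1.25e-04)^2 = 1.5625e-08 m^2
Numerator = (rho_p - rho_f) * g * d^2 = 190 * 9.81 * 1.5625e-08 = 2.9123437e-05
Denominator = 18 * mu = 18 * 0.001 = 0.018
v_s = 2.9123437e-05 / 0.018 = 0.00161797 m/s
Check: Re = rho_f * v_s * d / mu = 1000 * 0.00161797 * 1.25e-04 / 0.001 = 0.202 < 1, so Stokes' law applies.

0.00161797 m/s


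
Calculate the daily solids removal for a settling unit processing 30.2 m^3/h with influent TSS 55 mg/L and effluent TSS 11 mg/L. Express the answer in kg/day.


Concentration drop: TSS_in - TSS_out = 55 - 11 = 44 mg/L
Hourly solids removed = Q * dTSS = 30.2 m^3/h * 44 mg/L = 1328.8 g/h  (m^3/h * mg/L = g/h)
Daily solids removed = 1328.8 * 24 = 31891.2 g/day
Convert g to kg: 31891.2 / 1000 = 31.8912 kg/day

31.8912 kg/day


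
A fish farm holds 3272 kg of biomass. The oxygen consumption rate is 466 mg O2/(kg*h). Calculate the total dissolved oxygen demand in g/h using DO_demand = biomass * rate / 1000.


Total O2 consumption (mg/h) = 3272 kg * 466 mg/(kg*h) = 1524752 mg/h
Convert to g/h: 1524752 / 1000 = 1524.752 g/h

1524.752 g/h


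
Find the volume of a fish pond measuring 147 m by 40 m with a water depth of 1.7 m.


Base area = L * W = 147 * 40 = 5880 m^2
Volume = area * depth = 5880 * 1.7 = 9996 m^3

9996 m^3


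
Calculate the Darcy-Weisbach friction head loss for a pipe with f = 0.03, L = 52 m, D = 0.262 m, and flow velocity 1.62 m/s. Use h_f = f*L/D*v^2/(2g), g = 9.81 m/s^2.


v^2 = 1.62^2 = 2.6244 m^2/s^2
L/D = 52/0.262 = 198.47328
h_f = f*(L/D)*v^2/(2g) = 0.03 * 198.47328 * 2.6244 / 19.62 = 0.796442 m

0.796442 m


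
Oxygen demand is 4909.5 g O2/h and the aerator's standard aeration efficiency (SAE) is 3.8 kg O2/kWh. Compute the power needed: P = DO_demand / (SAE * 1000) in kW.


SAE in g O2/kWh = 3.8 * 1000 = 3800 g/kWh
P = DO_demand / SAE_g = 4909.5 / 3800 = 1.29197 kW

1.29197 kW


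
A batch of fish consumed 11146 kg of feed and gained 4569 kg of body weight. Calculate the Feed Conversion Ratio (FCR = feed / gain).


FCR = feed consumed / weight gained
FCR = 11146 kg / 4569 kg = 2.43948

2.43948


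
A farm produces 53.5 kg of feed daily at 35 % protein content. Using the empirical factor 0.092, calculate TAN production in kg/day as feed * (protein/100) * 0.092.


Protein in feed = 53.5 * 35/100 = 18.725 kg/day
TAN = protein * 0.092 = 18.725 * 0.092 = 1.7227 kg/day

1.7227 kg/day


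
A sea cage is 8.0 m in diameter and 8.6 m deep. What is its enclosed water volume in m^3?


r = d/2 = 8.0/2 = 4 m
Base area = pi*r^2 = pi*4^2 = 50.265482 m^2
Volume = 50.265482 * 8.6 = 432.283 m^3

432.283 m^3


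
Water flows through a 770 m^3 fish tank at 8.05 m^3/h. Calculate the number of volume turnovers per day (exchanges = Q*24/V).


Daily flow volume = 8.05 m^3/h * 24 h = 193.2 m^3/day
Exchanges = daily flow / tank volume = 193.2 / 770 = 0.250909 exchanges/day

0.250909 exchanges/day


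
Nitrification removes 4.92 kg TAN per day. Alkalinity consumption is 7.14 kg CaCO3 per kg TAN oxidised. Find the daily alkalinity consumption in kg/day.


Alkalinity factor: 7.14 kg CaCO3 consumed per kg TAN nitrified
alk = 4.92 kg TAN * 7.14 = 35.1288 kg CaCO3/day

35.1288 kg CaCO3/day


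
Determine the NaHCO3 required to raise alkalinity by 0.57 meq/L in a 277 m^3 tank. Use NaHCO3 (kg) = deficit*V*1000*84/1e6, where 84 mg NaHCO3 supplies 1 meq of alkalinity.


Tank volume in L = 277 m^3 * 1000 = 277000 L
Total meq required = 0.57 meq/L * 277000 L = 157890 meq
NaHCO3 mass = 157890 meq * 84 mg/meq / 1e6 = 13.2628 kg

13.2628 kg


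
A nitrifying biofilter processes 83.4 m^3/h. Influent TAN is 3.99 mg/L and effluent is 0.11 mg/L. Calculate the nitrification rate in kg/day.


Concentration drop: TAN_in - TAN_out = 3.99 - 0.11 = 3.88 mg/L
Hourly TAN removed = Q * dTAN = 83.4 m^3/h * 3.88 mg/L = 323.592 g/h  (m^3/h * mg/L = g/h)
Daily TAN removed = 323.592 * 24 = 7766.208 g/day
Convert to kg/day: 7766.208 / 1000 = 7.766208 kg/day

7.766208 kg/day


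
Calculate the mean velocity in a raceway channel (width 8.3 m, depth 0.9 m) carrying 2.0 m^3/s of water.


Cross-sectional area = W * d = 8.3 * 0.9 = 7.47 m^2
Velocity = Q / A = 2.0 / 7.47 = 0.267738 m/s

0.267738 m/s


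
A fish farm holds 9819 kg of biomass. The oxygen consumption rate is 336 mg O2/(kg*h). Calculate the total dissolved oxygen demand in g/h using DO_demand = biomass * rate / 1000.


Total O2 consumption (mg/h) = 9819 kg * 336 mg/(kg*h) = 3299184 mg/h
Convert to g/h: 3299184 / 1000 = 3299.184 g/h

3299.184 g/h


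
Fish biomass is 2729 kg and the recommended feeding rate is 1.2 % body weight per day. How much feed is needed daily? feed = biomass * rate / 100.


Feeding rate fraction = 1.2% / 100 = 0.012
Daily feed = 2729 kg * 0.012 = 32.748 kg/day

32.748 kg/day


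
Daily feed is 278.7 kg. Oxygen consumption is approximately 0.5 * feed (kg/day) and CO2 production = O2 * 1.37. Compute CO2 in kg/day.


O2 = 278.7 * 0.5 = 139.35
CO2 = 139.35 * 1.37 = 190.9095

190.9095 kg/day


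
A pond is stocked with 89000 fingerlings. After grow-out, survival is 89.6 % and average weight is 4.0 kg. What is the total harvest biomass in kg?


Survivors = 89000 * 89.6/100 = 79744 fish
Harvest biomass = survivors * W_f = 79744 * 4.0 = 318976 kg

318976 kg


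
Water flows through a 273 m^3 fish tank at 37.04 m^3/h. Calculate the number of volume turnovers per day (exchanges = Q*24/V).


Daily flow volume = 37.04 m^3/h * 24 h = 888.96 m^3/day
Exchanges = daily flow / tank volume = 888.96 / 273 = 3.25626 exchanges/day

3.25626 exchanges/day


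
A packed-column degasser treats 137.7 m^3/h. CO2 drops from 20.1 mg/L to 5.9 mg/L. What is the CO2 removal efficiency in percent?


CO2_out / CO2_in = 5.9 / 20.1 = 0.29353234
Fraction remaining = 0.29353234
efficiency = (1 - 0.29353234) * 100 = 70.6468 %

70.6468 %


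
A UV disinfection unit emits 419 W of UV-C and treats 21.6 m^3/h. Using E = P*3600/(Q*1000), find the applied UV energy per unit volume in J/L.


Energy delivered per hour = 419 W * 3600 s = 1508400 J/h
Volume treated per hour = 21.6 m^3/h * 1000 = 21600 L/h
dose = 1508400 / 21600 = 69.8333 J/L

69.8333 J/L


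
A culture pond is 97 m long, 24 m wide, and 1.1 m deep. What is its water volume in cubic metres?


Base area = L * W = 97 * 24 = 2328 m^2
Volume = area * depth = 2328 * 1.1 = 2560.8 m^3

2560.8 m^3


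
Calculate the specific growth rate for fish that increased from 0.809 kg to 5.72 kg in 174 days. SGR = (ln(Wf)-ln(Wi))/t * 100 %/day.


ln(W_f) = ln(5.72) = 1.7439688
ln(W_i) = ln(0.809) = -0.21195636
ln(W_f) - ln(W_i) = 1.7439688 - -0.21195636 = 1.9559252
SGR = 1.9559252 / 174 * 100 = 1.12409 %/day

1.12409 %/day


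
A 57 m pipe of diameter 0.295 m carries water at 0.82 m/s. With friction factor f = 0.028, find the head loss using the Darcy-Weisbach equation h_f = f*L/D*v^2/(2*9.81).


v^2 = 0.82^2 = 0.6724 m^2/s^2
L/D = 57/0.295 = 193.22034
h_f = f*(L/D)*v^2/(2g) = 0.028 * 193.22034 * 0.6724 / 19.62 = 0.185413 m

0.185413 m


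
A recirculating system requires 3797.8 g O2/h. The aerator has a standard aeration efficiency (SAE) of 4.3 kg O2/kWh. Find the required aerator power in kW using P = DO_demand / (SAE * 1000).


SAE in g O2/kWh = 4.3 * 1000 = 4300 g/kWh
P = DO_demand / SAE_g = 3797.8 / 4300 = 0.883209 kW

0.883209 kW


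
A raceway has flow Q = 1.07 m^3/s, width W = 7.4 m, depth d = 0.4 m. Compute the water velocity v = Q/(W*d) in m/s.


Cross-sectional area = W * d = 7.4 * 0.4 = 2.96 m^2
Velocity = Q / A = 1.07 / 2.96 = 0.361486 m/s

0.361486 m/s


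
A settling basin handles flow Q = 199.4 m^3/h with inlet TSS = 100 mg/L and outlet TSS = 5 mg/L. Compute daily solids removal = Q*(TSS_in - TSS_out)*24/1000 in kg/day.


Concentration drop: TSS_in - TSS_out = 100 - 5 = 95 mg/L
Hourly solids removed = Q * dTSS = 199.4 m^3/h * 95 mg/L = 18943 g/h  (m^3/h * mg/L = g/h)
Daily solids removed = 18943 * 24 = 454632 g/day
Convert g to kg: 454632 / 1000 = 454.632 kg/day

454.632 kg/day


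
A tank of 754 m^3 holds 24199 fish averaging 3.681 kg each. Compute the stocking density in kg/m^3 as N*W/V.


Total biomass = 24199 fish * 3.681 kg = 89076.519 kg
Density = total biomass / volume = 89076.519 / 754 = 118.139 kg/m^3

118.139 kg/m^3


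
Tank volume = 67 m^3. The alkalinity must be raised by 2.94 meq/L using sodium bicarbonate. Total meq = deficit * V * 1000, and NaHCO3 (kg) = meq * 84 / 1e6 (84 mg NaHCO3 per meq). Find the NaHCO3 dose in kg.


Tank volume in L = 67 m^3 * 1000 = 67000 L
Total meq required = 2.94 meq/L * 67000 L = 196980 meq
NaHCO3 mass = 196980 meq * 84 mg/meq / 1e6 = 16.5463 kg

16.5463 kg


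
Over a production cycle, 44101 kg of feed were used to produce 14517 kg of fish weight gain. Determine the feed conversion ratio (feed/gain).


FCR = feed consumed / weight gained
FCR = 44101 kg / 14517 kg = 3.03789

3.03789


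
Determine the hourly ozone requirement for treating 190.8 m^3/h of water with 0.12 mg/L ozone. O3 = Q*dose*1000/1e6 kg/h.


O3 demand (mg/h) = Q * dose * 1000 = 190.8 * 0.12 * 1000 = 22896 mg/h
Convert mg to kg: 22896 / 1e6 = 0.022896 kg/h

0.022896 kg/h


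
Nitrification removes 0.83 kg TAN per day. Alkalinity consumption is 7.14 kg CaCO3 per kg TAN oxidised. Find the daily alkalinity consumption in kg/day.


Alkalinity factor: 7.14 kg CaCO3 consumed per kg TAN nitrified
alk = 0.83 kg TAN * 7.14 = 5.9262 kg CaCO3/day

5.9262 kg CaCO3/day


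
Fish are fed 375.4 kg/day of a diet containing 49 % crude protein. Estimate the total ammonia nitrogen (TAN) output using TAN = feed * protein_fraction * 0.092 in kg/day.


Protein in feed = 375.4 * 49/100 = 183.946 kg/day
TAN = protein * 0.092 = 183.946 * 0.092 = 16.923032 kg/day

16.923032 kg/day


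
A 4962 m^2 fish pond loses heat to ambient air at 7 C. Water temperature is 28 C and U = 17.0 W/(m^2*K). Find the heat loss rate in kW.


Temperature difference dT = 28 - 7 = 21 K
Heat loss (W) = U * A * dT = 17.0 * 4962 * 21 = 1771434 W
Convert to kW: 1771434 / 1000 = 1771.434 kW

1771.434 kW


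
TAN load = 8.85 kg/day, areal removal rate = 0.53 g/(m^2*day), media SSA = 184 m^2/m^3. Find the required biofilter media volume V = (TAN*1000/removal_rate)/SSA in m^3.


A = 8.85*1000 / 0.53 = 16698.113 m^2
V = 16698.113 / 184 = 90.7506

90.7506 m^3


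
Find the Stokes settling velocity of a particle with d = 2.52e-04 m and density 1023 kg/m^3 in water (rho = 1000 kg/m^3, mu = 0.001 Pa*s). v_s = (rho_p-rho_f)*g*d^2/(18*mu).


Density difference: rho_p - rho_f = 1023 - 1000 = 23 kg/m^3
d^2 = (2.52e-04)^2 = 6.3504e-08 m^2
Numerator = (rho_p - rho_f) * g * d^2 = 23 * 9.81 * 6.3504e-08 = 1.4328408e-05
Denominator = 18 * mu = 18 * 0.001 = 0.018
v_s = 1.4328408e-05 / 0.018 = 7.96023e-04 m/s
Check: Re = rho_f * v_s * d / mu = 1000 * 7.96023e-04 * 2.52e-04 / 0.001 = 0.201 < 1, so Stokes' law applies.

7.96023e-04 m/s


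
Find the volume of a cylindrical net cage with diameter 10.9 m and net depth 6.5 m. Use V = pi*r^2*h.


r = d/2 = 10.9/2 = 5.45 m
Base area = pi*r^2 = pi*5.45^2 = 93.313156 m^2
Volume = 93.313156 * 6.5 = 606.536 m^3

606.536 m^3


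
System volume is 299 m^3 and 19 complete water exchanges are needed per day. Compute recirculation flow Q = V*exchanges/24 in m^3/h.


Daily recirculation volume = 299 m^3 * 19 = 5681 m^3/day
Flow rate Q = daily volume / 24 h = 5681 / 24 = 236.708 m^3/h

236.708 m^3/h


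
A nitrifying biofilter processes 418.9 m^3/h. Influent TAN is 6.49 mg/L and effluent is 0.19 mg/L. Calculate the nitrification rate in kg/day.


Concentration drop: TAN_in - TAN_out = 6.49 - 0.19 = 6.3 mg/L
Hourly TAN removed = Q * dTAN = 418.9 m^3/h * 6.3 mg/L = 2639.07 g/h  (m^3/h * mg/L = g/h)
Daily TAN removed = 2639.07 * 24 = 63337.68 g/day
Convert to kg/day: 63337.68 / 1000 = 63.33768 kg/day

63.33768 kg/day


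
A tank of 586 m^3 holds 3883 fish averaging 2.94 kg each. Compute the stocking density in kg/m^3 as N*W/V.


Total biomass = 3883 fish * 2.94 kg = 11416.02 kg
Density = total biomass / volume = 11416.02 / 586 = 19.4813 kg/m^3

19.4813 kg/m^3


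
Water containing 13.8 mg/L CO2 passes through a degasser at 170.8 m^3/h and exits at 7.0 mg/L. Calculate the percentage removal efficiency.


CO2_out / CO2_in = 7.0 / 13.8 = 0.50724638
Fraction remaining = 0.50724638
efficiency = (1 - 0.50724638) * 100 = 49.2754 %

49.2754 %


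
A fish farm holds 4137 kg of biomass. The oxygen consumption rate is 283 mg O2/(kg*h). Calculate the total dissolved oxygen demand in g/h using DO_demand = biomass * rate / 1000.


Total O2 consumption (mg/h) = 4137 kg * 283 mg/(kg*h) = 1170771 mg/h
Convert to g/h: 1170771 / 1000 = 1170.771 g/h

1170.771 g/h


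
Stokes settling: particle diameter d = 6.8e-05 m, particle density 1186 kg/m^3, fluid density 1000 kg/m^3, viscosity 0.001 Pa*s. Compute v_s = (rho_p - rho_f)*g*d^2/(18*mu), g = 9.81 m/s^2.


Density difference: rho_p - rho_f = 1186 - 1000 = 186 kg/m^3
d^2 = (6.8e-05)^2 = 4.624e-09 m^2
Numerator = (rho_p - rho_f) * g * d^2 = 186 * 9.81 * 4.624e-09 = 8.4372278e-06
Denominator = 18 * mu = 18 * 0.001 = 0.018
v_s = 8.4372278e-06 / 0.018 = 4.68735e-04 m/s
Check: Re = rho_f * v_s * d / mu = 1000 * 4.68735e-04 * 6.8e-05 / 0.001 = 0.0319 < 1, so Stokes' law applies.

4.68735e-04 m/s


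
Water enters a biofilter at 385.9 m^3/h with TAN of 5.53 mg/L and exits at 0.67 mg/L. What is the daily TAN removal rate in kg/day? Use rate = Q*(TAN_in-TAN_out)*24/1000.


Concentration drop: TAN_in - TAN_out = 5.53 - 0.67 = 4.86 mg/L
Hourly TAN removed = Q * dTAN = 385.9 m^3/h * 4.86 mg/L = 1875.474 g/h  (m^3/h * mg/L = g/h)
Daily TAN removed = 1875.474 * 24 = 45011.376 g/day
Convert to kg/day: 45011.376 / 1000 = 45.011376 kg/day

45.011376 kg/day


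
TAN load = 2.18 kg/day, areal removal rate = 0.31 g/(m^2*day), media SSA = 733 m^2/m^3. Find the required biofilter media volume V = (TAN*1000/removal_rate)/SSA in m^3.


A = 2.18*1000 / 0.31 = 7032.2581 m^2
V = 7032.2581 / 733 = 9.5938

9.5938 m^3


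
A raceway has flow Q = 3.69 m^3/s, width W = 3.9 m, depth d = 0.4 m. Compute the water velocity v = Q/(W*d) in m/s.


Cross-sectional area = W * d = 3.9 * 0.4 = 1.56 m^2
Velocity = Q / A = 3.69 / 1.56 = 2.36538 m/s

2.36538 m/s


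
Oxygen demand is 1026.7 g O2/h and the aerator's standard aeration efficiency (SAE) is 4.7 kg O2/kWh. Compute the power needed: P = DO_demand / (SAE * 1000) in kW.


SAE in g O2/kWh = 4.7 * 1000 = 4700 g/kWh
P = DO_demand / SAE_g = 1026.7 / 4700 = 0.218447 kW

0.218447 kW


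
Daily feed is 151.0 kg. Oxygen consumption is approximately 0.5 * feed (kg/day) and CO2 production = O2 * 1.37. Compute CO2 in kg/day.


O2 = 151.0 * 0.5 = 75.5
CO2 = 75.5 * 1.37 = 103.435

103.435 kg/day


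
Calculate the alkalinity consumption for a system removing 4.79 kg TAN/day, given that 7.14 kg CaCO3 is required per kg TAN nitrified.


Alkalinity factor: 7.14 kg CaCO3 consumed per kg TAN nitrified
alk = 4.79 kg TAN * 7.14 = 34.2006 kg CaCO3/day

34.2006 kg CaCO3/day


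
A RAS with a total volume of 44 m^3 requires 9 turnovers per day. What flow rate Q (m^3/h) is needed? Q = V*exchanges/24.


Daily recirculation volume = 44 m^3 * 9 = 396 m^3/day
Flow rate Q = daily volume / 24 h = 396 / 24 = 16.5 m^3/h

16.5 m^3/h


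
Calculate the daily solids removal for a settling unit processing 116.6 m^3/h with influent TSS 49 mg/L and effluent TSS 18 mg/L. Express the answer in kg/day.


Concentration drop: TSS_in - TSS_out = 49 - 18 = 31 mg/L
Hourly solids removed = Q * dTSS = 116.6 m^3/h * 31 mg/L = 3614.6 g/h  (m^3/h * mg/L = g/h)
Daily solids removed = 3614.6 * 24 = 86750.4 g/day
Convert g to kg: 86750.4 / 1000 = 86.7504 kg/day

86.7504 kg/day


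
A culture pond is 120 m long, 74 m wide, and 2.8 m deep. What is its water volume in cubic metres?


Base area = L * W = 120 * 74 = 8880 m^2
Volume = area * depth = 8880 * 2.8 = 24864 m^3

24864 m^3


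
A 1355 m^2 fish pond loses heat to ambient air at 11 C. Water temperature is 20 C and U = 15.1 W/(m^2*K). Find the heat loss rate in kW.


Temperature difference dT = 20 - 11 = 9 K
Heat loss (W) = U * A * dT = 15.1 * 1355 * 9 = 184144.5 W
Convert to kW: 184144.5 / 1000 = 184.1445 kW

184.1445 kW


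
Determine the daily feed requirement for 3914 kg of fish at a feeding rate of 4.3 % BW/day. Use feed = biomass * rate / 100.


Feeding rate fraction = 4.3% / 100 = 0.043
Daily feed = 3914 kg * 0.043 = 168.302 kg/day

168.302 kg/day


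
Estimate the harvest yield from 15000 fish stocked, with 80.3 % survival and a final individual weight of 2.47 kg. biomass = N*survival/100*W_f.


Survivors = 15000 * 80.3/100 = 12045 fish
Harvest biomass = survivors * W_f = 12045 * 2.47 = 29751.15 kg

29751.15 kg


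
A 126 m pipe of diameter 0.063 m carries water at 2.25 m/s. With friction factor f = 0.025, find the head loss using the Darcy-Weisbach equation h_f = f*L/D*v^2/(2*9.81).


v^2 = 2.25^2 = 5.0625 m^2/s^2
L/D = 126/0.063 = 2000
h_f = f*(L/D)*v^2/(2g) = 0.025 * 2000 * 5.0625 / 19.62 = 12.9014 m

12.9014 m


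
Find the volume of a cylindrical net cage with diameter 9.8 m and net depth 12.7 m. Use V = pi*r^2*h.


r = d/2 = 9.8/2 = 4.9 m
Base area = pi*r^2 = pi*4.9^2 = 75.42964 m^2
Volume = 75.42964 * 12.7 = 957.956 m^3

957.956 m^3


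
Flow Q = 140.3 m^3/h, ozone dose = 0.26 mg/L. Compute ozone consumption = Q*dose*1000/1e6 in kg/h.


O3 demand (mg/h) = Q * dose * 1000 = 140.3 * 0.26 * 1000 = 36478 mg/h
Convert mg to kg: 36478 / 1e6 = 0.036478 kg/h

0.036478 kg/h


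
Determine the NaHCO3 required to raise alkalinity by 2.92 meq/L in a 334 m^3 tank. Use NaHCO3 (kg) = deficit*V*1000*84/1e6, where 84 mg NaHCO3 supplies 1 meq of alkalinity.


Tank volume in L = 334 m^3 * 1000 = 334000 L
Total meq required = 2.92 meq/L * 334000 L = 975280 meq
NaHCO3 mass = 975280 meq * 84 mg/meq / 1e6 = 81.9235 kg

81.9235 kg


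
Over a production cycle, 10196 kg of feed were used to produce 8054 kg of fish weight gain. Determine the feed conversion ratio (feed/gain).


FCR = feed consumed / weight gained
FCR = 10196 kg / 8054 kg = 1.26595

1.26595


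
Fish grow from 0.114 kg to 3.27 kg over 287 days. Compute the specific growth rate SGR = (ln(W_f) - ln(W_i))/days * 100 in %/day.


ln(W_f) = ln(3.27) = 1.18479
ln(W_i) = ln(0.114) = -2.1715568
ln(W_f) - ln(W_i) = 1.18479 - -2.1715568 = 3.3563468
SGR = 3.3563468 / 287 * 100 = 1.16946 %/day

1.16946 %/day


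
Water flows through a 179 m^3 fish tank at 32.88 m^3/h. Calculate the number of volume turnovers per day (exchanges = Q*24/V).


Daily flow volume = 32.88 m^3/h * 24 h = 789.12 m^3/day
Exchanges = daily flow / tank volume = 789.12 / 179 = 4.40849 exchanges/day

4.40849 exchanges/day


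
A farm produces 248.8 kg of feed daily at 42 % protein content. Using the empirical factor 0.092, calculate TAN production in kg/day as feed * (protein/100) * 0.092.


Protein in feed = 248.8 * 42/100 = 104.496 kg/day
TAN = protein * 0.092 = 104.496 * 0.092 = 9.613632 kg/day

9.613632 kg/day


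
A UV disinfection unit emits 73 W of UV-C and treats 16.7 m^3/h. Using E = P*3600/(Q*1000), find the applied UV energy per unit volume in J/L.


Energy delivered per hour = 73 W * 3600 s = 262800 J/h
Volume treated per hour = 16.7 m^3/h * 1000 = 16700 L/h
dose = 262800 / 16700 = 15.7365 J/L

15.7365 J/L


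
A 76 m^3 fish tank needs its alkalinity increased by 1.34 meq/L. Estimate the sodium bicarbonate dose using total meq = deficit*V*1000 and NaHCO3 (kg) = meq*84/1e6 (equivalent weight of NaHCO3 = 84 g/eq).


Tank volume in L = 76 m^3 * 1000 = 76000 L
Total meq required = 1.34 meq/L * 76000 L = 101840 meq
NaHCO3 mass = 101840 meq * 84 mg/meq / 1e6 = 8.55456 kg

8.55456 kg


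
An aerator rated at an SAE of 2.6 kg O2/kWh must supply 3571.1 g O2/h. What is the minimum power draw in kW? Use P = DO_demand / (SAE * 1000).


SAE in g O2/kWh = 2.6 * 1000 = 2600 g/kWh
P = DO_demand / SAE_g = 3571.1 / 2600 = 1.3735 kW

1.3735 kW


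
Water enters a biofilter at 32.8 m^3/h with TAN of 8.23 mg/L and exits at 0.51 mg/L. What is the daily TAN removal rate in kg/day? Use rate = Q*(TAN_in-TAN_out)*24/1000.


Concentration drop: TAN_in - TAN_out = 8.23 - 0.51 = 7.72 mg/L
Hourly TAN removed = Q * dTAN = 32.8 m^3/h * 7.72 mg/L = 253.216 g/h  (m^3/h * mg/L = g/h)
Daily TAN removed = 253.216 * 24 = 6077.184 g/day
Convert to kg/day: 6077.184 / 1000 = 6.077184 kg/day

6.077184 kg/day


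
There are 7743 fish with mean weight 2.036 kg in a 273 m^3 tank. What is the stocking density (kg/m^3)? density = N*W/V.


Total biomass = 7743 fish * 2.036 kg = 15764.748 kg
Density = total biomass / volume = 15764.748 / 273 = 57.7463 kg/m^3

57.7463 kg/m^3


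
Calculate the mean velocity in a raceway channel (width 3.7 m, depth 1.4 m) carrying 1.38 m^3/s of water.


Cross-sectional area = W * d = 3.7 * 1.4 = 5.18 m^2
Velocity = Q / A = 1.38 / 5.18 = 0.266409 m/s

0.266409 m/s


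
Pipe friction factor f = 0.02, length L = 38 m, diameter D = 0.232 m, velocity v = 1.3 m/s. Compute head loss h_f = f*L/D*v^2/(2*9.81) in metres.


v^2 = 1.3^2 = 1.69 m^2/s^2
L/D = 38/0.232 = 163.7931
h_f = f*(L/D)*v^2/(2g) = 0.02 * 163.7931 * 1.69 / 19.62 = 0.282172 m

0.282172 m
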